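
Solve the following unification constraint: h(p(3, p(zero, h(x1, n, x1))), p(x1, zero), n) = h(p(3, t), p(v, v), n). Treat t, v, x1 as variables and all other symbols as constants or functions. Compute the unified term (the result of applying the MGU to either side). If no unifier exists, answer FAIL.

h(p(3, p(zero, h(zero, n, zero))), p(zero, zero), n)

Decompose h/3: p(3, p(zero, h(x1, n, x1))) = p(3, t),  p(x1, zero) = p(v, v),  n = n.
Decompose p/2: 3 = 3,  p(zero, h(x1, n, x1)) = t.
Delete trivial equation 3 = 3.
Bind t := p(zero, h(x1, n, x1)); no other remaining equation mentions t.
Decompose p/2: x1 = v,  zero = v.
Bind x1 := v; no other remaining equation mentions x1. Substituting into the earlier binding gives t := p(zero, h(v, n, v)).
Bind v := zero; no other remaining equation mentions v. Substituting into the earlier bindings gives t := p(zero, h(zero, n, zero)), x1 := zero.
Delete trivial equation n = n.
Applying the MGU to either side gives h(p(3, p(zero, h(zero, n, zero))), p(zero, zero), n).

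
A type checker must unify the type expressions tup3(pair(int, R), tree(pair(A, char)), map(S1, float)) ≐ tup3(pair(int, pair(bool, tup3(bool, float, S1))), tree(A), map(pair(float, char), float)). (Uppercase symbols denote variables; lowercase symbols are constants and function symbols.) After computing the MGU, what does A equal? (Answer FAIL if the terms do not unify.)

Decompose tup3/3: pair(int, R) ≐ pair(int, pair(bool, tup3(bool, float, S1))),  tree(pair(A, char)) ≐ tree(A),  map(S1, float) ≐ map(pair(float, char), float).
Decompose pair/2: int ≐ int,  R ≐ pair(bool, tup3(bool, float, S1)).
Delete trivial equation int ≐ int.
Bind R := pair(bool, tup3(bool, float, S1)); no other remaining equation mentions R.
Decompose tree/1: pair(A, char) ≐ A.
Occurs check fails: A occurs in pair(A, char); the equation A ≐ pair(A, char) has no finite solution.

FAIL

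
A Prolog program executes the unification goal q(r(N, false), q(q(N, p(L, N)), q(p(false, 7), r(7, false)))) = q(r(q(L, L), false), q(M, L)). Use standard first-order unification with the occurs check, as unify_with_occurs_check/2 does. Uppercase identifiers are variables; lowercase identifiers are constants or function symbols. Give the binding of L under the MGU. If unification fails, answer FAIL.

q(p(false, 7), r(7, false))

Decompose q/2: r(N, false) = r(q(L, L), false),  q(q(N, p(L, N)), q(p(false, 7), r(7, false))) = q(M, L).
Decompose r/2: N = q(L, L),  false = false.
Bind N := q(L, L); substituting into the one remaining equation that mentions N gives: q(q(q(L, L), p(L, q(L, L))), q(p(false, 7), r(7, false))) = q(M, L).
Delete trivial equation false = false.
Decompose q/2: q(q(L, L), p(L, q(L, L))) = M,  q(p(false, 7), r(7, false)) = L.
Bind M := q(q(L, L), p(L, q(L, L))); no other remaining equation mentions M.
Bind L := q(p(false, 7), r(7, false)). Substituting into the earlier bindings gives N := q(q(p(false, 7), r(7, false)), q(p(false, 7), r(7, false))), M := q(q(q(p(false, 7), r(7, false)), q(p(false, 7), r(7, false))), p(q(p(false, 7), r(7, false)), q(q(p(false, 7), r(7, false)), q(p(false, 7), r(7, false))))).
MGU = { N -> q(q(p(false, 7), r(7, false)), q(p(false, 7), r(7, false))), M -> q(q(q(p(false, 7), r(7, false)), q(p(false, 7), r(7, false))), p(q(p(false, 7), r(7, false)), q(q(p(false, 7), r(7, false)), q(p(false, 7), r(7, false))))), L -> q(p(false, 7), r(7, false)) }, so L -> q(p(false, 7), r(7, false)).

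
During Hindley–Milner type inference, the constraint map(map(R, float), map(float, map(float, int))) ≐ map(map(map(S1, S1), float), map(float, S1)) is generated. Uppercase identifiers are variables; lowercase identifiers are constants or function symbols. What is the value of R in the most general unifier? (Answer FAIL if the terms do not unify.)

map(map(float, int), map(float, int))

Decompose map/2: map(R, float) ≐ map(map(S1, S1), float),  map(float, map(float, int)) ≐ map(float, S1).
Decompose map/2: R ≐ map(S1, S1),  float ≐ float.
Bind R := map(S1, S1); no other remaining equation mentions R.
Delete trivial equation float ≐ float.
Decompose map/2: float ≐ float,  map(float, int) ≐ S1.
Delete trivial equation float ≐ float.
Bind S1 := map(float, int). Substituting into the earlier binding gives R := map(map(float, int), map(float, int)).
MGU = { R := map(map(float, int), map(float, int)), S1 := map(float, int) }, so R := map(map(float, int), map(float, int)).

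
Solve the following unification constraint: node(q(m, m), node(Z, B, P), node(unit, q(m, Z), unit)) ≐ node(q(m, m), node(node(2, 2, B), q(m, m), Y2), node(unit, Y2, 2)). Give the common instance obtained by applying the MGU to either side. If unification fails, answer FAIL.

FAIL

Decompose node/3: q(m, m) ≐ q(m, m),  node(Z, B, P) ≐ node(node(2, 2, B), q(m, m), Y2),  node(unit, q(m, Z), unit) ≐ node(unit, Y2, 2).
Delete trivial equation q(m, m) ≐ q(m, m).
Decompose node/3: Z ≐ node(2, 2, B),  B ≐ q(m, m),  P ≐ Y2.
Bind Z := node(2, 2, B); substituting into the one remaining equation that mentions Z gives: node(unit, q(m, node(2, 2, B)), unit) ≐ node(unit, Y2, 2).
Bind B := q(m, m); substituting into the one remaining equation that mentions B gives: node(unit, q(m, node(2, 2, q(m, m))), unit) ≐ node(unit, Y2, 2). Substituting into the earlier binding gives Z := node(2, 2, q(m, m)).
Bind P := Y2; no other remaining equation mentions P.
Decompose node/3: unit ≐ unit,  q(m, node(2, 2, q(m, m))) ≐ Y2,  unit ≐ 2.
Delete trivial equation unit ≐ unit.
Bind Y2 := q(m, node(2, 2, q(m, m))); no other remaining equation mentions Y2. Substituting into the earlier binding gives P := q(m, node(2, 2, q(m, m))).
Clash: constants unit and 2 differ; no unifier exists.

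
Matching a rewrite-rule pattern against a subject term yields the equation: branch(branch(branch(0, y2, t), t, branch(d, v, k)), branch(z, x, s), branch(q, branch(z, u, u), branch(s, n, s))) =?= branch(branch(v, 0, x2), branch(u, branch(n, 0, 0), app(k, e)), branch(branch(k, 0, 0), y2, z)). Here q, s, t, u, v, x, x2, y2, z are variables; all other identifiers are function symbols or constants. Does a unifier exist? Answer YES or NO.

Decompose branch/3: branch(branch(0, y2, t), t, branch(d, v, k)) =?= branch(v, 0, x2),  branch(z, x, s) =?= branch(u, branch(n, 0, 0), app(k, e)),  branch(q, branch(z, u, u), branch(s, n, s)) =?= branch(branch(k, 0, 0), y2, z).
Decompose branch/3: branch(0, y2, t) =?= v,  t =?= 0,  branch(d, v, k) =?= x2.
Bind v := branch(0, y2, t); substituting into the one remaining equation that mentions v gives: branch(d, branch(0, y2, t), k) =?= x2.
Bind t := 0; substituting into the one remaining equation that mentions t gives: branch(d, branch(0, y2, 0), k) =?= x2. Substituting into the earlier binding gives v := branch(0, y2, 0).
Bind x2 := branch(d, branch(0, y2, 0), k); no other remaining equation mentions x2.
Decompose branch/3: z =?= u,  x =?= branch(n, 0, 0),  s =?= app(k, e).
Bind z := u; substituting into the one remaining equation that mentions z gives: branch(q, branch(u, u, u), branch(s, n, s)) =?= branch(branch(k, 0, 0), y2, u).
Bind x := branch(n, 0, 0); no other remaining equation mentions x.
Bind s := app(k, e); substituting into the remaining equation gives: branch(q, branch(u, u, u), branch(app(k, e), n, app(k, e))) =?= branch(branch(k, 0, 0), y2, u).
Decompose branch/3: q =?= branch(k, 0, 0),  branch(u, u, u) =?= y2,  branch(app(k, e), n, app(k, e)) =?= u.
Bind q := branch(k, 0, 0); no other remaining equation mentions q.
Bind y2 := branch(u, u, u); no other remaining equation mentions y2. Substituting into the earlier bindings gives v := branch(0, branch(u, u, u), 0), x2 := branch(d, branch(0, branch(u, u, u), 0), k).
Bind u := branch(app(k, e), n, app(k, e)). Substituting into the earlier bindings gives v := branch(0, branch(branch(app(k, e), n, app(k, e)), branch(app(k, e), n, app(k, e)), branch(app(k, e), n, app(k, e))), 0), x2 := branch(d, branch(0, branch(branch(app(k, e), n, app(k, e)), branch(app(k, e), n, app(k, e)), branch(app(k, e), n, app(k, e))), 0), k), z := branch(app(k, e), n, app(k, e)), y2 := branch(branch(app(k, e), n, app(k, e)), branch(app(k, e), n, app(k, e)), branch(app(k, e), n, app(k, e))).
No equations remain and no clash or occurs-check failure arose, so a unifier exists.

YES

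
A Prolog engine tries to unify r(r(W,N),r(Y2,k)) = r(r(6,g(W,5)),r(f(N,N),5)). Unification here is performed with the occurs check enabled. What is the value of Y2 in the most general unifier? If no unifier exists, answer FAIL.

FAIL

Decompose r/2: r(W,N) = r(6,g(W,5)),  r(Y2,k) = r(f(N,N),5).
Decompose r/2: W = 6,  N = g(W,5).
Bind W := 6; substituting into the one remaining equation that mentions W gives: N = g(6,5).
Bind N := g(6,5); substituting into the remaining equation gives: r(Y2,k) = r(f(g(6,5),g(6,5)),5).
Decompose r/2: Y2 = f(g(6,5),g(6,5)),  k = 5.
Bind Y2 := f(g(6,5),g(6,5)); no other remaining equation mentions Y2.
Clash: constants k and 5 differ; no unifier exists.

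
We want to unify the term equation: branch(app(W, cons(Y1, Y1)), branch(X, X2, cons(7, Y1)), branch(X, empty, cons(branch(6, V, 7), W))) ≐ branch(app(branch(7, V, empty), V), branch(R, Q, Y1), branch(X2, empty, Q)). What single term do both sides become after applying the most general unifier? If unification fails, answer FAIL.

FAIL

Decompose branch/3: app(W, cons(Y1, Y1)) ≐ app(branch(7, V, empty), V),  branch(X, X2, cons(7, Y1)) ≐ branch(R, Q, Y1),  branch(X, empty, cons(branch(6, V, 7), W)) ≐ branch(X2, empty, Q).
Decompose app/2: W ≐ branch(7, V, empty),  cons(Y1, Y1) ≐ V.
Bind W := branch(7, V, empty); substituting into the one remaining equation that mentions W gives: branch(X, empty, cons(branch(6, V, 7), branch(7, V, empty))) ≐ branch(X2, empty, Q).
Bind V := cons(Y1, Y1); substituting into the one remaining equation that mentions V gives: branch(X, empty, cons(branch(6, cons(Y1, Y1), 7), branch(7, cons(Y1, Y1), empty))) ≐ branch(X2, empty, Q). Substituting into the earlier binding gives W := branch(7, cons(Y1, Y1), empty).
Decompose branch/3: X ≐ R,  X2 ≐ Q,  cons(7, Y1) ≐ Y1.
Bind X := R; substituting into the one remaining equation that mentions X gives: branch(R, empty, cons(branch(6, cons(Y1, Y1), 7), branch(7, cons(Y1, Y1), empty))) ≐ branch(X2, empty, Q).
Bind X2 := Q; substituting into the one remaining equation that mentions X2 gives: branch(R, empty, cons(branch(6, cons(Y1, Y1), 7), branch(7, cons(Y1, Y1), empty))) ≐ branch(Q, empty, Q).
Occurs check fails: Y1 occurs in cons(7, Y1); the equation Y1 ≐ cons(7, Y1) has no finite solution.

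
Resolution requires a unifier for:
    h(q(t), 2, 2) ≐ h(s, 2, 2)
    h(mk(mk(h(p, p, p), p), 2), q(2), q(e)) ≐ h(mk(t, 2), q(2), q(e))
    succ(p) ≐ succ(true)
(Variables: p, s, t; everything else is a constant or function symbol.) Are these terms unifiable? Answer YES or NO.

YES

Decompose h/3: q(t) ≐ s,  2 ≐ 2,  2 ≐ 2.
Bind s := q(t); no other remaining equation mentions s.
Delete trivial equation 2 ≐ 2.
Delete trivial equation 2 ≐ 2.
Decompose h/3: mk(mk(h(p, p, p), p), 2) ≐ mk(t, 2),  q(2) ≐ q(2),  q(e) ≐ q(e).
Decompose mk/2: mk(h(p, p, p), p) ≐ t,  2 ≐ 2.
Bind t := mk(h(p, p, p), p); no other remaining equation mentions t. Substituting into the earlier binding gives s := q(mk(h(p, p, p), p)).
Delete trivial equation 2 ≐ 2.
Delete trivial equation q(2) ≐ q(2).
Delete trivial equation q(e) ≐ q(e).
Decompose succ/1: p ≐ true.
Bind p := true. Substituting into the earlier bindings gives s := q(mk(h(true, true, true), true)), t := mk(h(true, true, true), true).
No equations remain and no clash or occurs-check failure arose, so a unifier exists.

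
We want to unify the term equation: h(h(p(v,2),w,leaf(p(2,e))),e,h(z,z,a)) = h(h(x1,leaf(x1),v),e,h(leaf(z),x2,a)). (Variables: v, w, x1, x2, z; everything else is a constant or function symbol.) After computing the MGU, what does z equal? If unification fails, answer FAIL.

FAIL

Decompose h/3: h(p(v,2),w,leaf(p(2,e))) = h(x1,leaf(x1),v),  e = e,  h(z,z,a) = h(leaf(z),x2,a).
Decompose h/3: p(v,2) = x1,  w = leaf(x1),  leaf(p(2,e)) = v.
Bind x1 := p(v,2); substituting into the one remaining equation that mentions x1 gives: w = leaf(p(v,2)).
Bind w := leaf(p(v,2)); no other remaining equation mentions w.
Bind v := leaf(p(2,e)); no other remaining equation mentions v. Substituting into the earlier bindings gives x1 := p(leaf(p(2,e)),2), w := leaf(p(leaf(p(2,e)),2)).
Delete trivial equation e = e.
Decompose h/3: z = leaf(z),  z = x2,  a = a.
Occurs check fails: z occurs in leaf(z); the equation z = leaf(z) has no finite solution.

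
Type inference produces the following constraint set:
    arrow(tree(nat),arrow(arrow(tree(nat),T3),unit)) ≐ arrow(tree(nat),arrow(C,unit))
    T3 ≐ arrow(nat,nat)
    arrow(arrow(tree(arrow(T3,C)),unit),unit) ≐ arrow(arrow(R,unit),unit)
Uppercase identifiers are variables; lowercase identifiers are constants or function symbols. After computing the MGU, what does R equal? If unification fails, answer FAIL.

tree(arrow(arrow(nat,nat),arrow(tree(nat),arrow(nat,nat))))

Decompose arrow/2: tree(nat) ≐ tree(nat),  arrow(arrow(tree(nat),T3),unit) ≐ arrow(C,unit).
Delete trivial equation tree(nat) ≐ tree(nat).
Decompose arrow/2: arrow(tree(nat),T3) ≐ C,  unit ≐ unit.
Bind C := arrow(tree(nat),T3); substituting into the one remaining equation that mentions C gives: arrow(arrow(tree(arrow(T3,arrow(tree(nat),T3))),unit),unit) ≐ arrow(arrow(R,unit),unit).
Delete trivial equation unit ≐ unit.
Bind T3 := arrow(nat,nat); substituting into the remaining equation gives: arrow(arrow(tree(arrow(arrow(nat,nat),arrow(tree(nat),arrow(nat,nat)))),unit),unit) ≐ arrow(arrow(R,unit),unit). Substituting into the earlier binding gives C := arrow(tree(nat),arrow(nat,nat)).
Decompose arrow/2: arrow(tree(arrow(arrow(nat,nat),arrow(tree(nat),arrow(nat,nat)))),unit) ≐ arrow(R,unit),  unit ≐ unit.
Decompose arrow/2: tree(arrow(arrow(nat,nat),arrow(tree(nat),arrow(nat,nat)))) ≐ R,  unit ≐ unit.
Bind R := tree(arrow(arrow(nat,nat),arrow(tree(nat),arrow(nat,nat)))); no other remaining equation mentions R.
Delete trivial equation unit ≐ unit.
Delete trivial equation unit ≐ unit.
MGU = { C -> arrow(tree(nat),arrow(nat,nat)), T3 -> arrow(nat,nat), R -> tree(arrow(arrow(nat,nat),arrow(tree(nat),arrow(nat,nat)))) }, so R -> tree(arrow(arrow(nat,nat),arrow(tree(nat),arrow(nat,nat)))).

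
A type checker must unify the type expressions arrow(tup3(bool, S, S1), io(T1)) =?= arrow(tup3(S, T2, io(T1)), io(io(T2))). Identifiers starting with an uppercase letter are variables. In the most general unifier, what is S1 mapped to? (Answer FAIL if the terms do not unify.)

io(io(bool))

Decompose arrow/2: tup3(bool, S, S1) =?= tup3(S, T2, io(T1)),  io(T1) =?= io(io(T2)).
Decompose tup3/3: bool =?= S,  S =?= T2,  S1 =?= io(T1).
Bind S := bool; substituting into the one remaining equation that mentions S gives: bool =?= T2.
Bind T2 := bool; substituting into the one remaining equation that mentions T2 gives: io(T1) =?= io(io(bool)).
Bind S1 := io(T1); no other remaining equation mentions S1.
Decompose io/1: T1 =?= io(bool).
Bind T1 := io(bool). Substituting into the earlier binding gives S1 := io(io(bool)).
MGU = { S := bool, T2 := bool, S1 := io(io(bool)), T1 := io(bool) }, so S1 := io(io(bool)).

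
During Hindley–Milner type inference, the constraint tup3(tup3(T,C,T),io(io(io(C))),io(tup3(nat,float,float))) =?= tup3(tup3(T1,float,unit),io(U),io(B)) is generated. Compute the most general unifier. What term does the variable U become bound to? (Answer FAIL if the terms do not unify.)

io(io(float))

Decompose tup3/3: tup3(T,C,T) =?= tup3(T1,float,unit),  io(io(io(C))) =?= io(U),  io(tup3(nat,float,float)) =?= io(B).
Decompose tup3/3: T =?= T1,  C =?= float,  T =?= unit.
Bind T := T1; substituting into the one remaining equation that mentions T gives: T1 =?= unit.
Bind C := float; substituting into the one remaining equation that mentions C gives: io(io(io(float))) =?= io(U).
Bind T1 := unit; no other remaining equation mentions T1. Substituting into the earlier binding gives T := unit.
Decompose io/1: io(io(float)) =?= U.
Bind U := io(io(float)); no other remaining equation mentions U.
Decompose io/1: tup3(nat,float,float) =?= B.
Bind B := tup3(nat,float,float).
MGU = { T -> unit, C -> float, T1 -> unit, U -> io(io(float)), B -> tup3(nat,float,float) }, so U -> io(io(float)).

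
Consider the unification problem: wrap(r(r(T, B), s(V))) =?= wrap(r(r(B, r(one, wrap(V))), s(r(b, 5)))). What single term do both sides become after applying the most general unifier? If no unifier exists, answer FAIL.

wrap(r(r(r(one, wrap(r(b, 5))), r(one, wrap(r(b, 5)))), s(r(b, 5))))

Decompose wrap/1: r(r(T, B), s(V)) =?= r(r(B, r(one, wrap(V))), s(r(b, 5))).
Decompose r/2: r(T, B) =?= r(B, r(one, wrap(V))),  s(V) =?= s(r(b, 5)).
Decompose r/2: T =?= B,  B =?= r(one, wrap(V)).
Bind T := B; no other remaining equation mentions T.
Bind B := r(one, wrap(V)); no other remaining equation mentions B. Substituting into the earlier binding gives T := r(one, wrap(V)).
Decompose s/1: V =?= r(b, 5).
Bind V := r(b, 5). Substituting into the earlier bindings gives T := r(one, wrap(r(b, 5))), B := r(one, wrap(r(b, 5))).
Applying the MGU to either side gives wrap(r(r(r(one, wrap(r(b, 5))), r(one, wrap(r(b, 5)))), s(r(b, 5)))).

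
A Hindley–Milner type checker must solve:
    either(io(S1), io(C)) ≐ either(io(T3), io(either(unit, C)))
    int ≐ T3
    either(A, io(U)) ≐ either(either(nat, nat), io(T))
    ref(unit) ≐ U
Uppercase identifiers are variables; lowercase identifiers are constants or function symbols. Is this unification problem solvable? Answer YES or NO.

NO

Decompose either/2: io(S1) ≐ io(T3),  io(C) ≐ io(either(unit, C)).
Decompose io/1: S1 ≐ T3.
Bind S1 := T3; no other remaining equation mentions S1.
Decompose io/1: C ≐ either(unit, C).
Occurs check fails: C occurs in either(unit, C); the equation C ≐ either(unit, C) has no finite solution.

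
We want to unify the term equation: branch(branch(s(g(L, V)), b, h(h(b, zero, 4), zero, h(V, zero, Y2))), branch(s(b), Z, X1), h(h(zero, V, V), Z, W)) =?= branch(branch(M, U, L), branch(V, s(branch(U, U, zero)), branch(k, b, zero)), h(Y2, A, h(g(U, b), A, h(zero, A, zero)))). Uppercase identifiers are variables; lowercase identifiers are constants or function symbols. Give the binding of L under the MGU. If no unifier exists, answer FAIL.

h(h(b, zero, 4), zero, h(s(b), zero, h(zero, s(b), s(b))))

Decompose branch/3: branch(s(g(L, V)), b, h(h(b, zero, 4), zero, h(V, zero, Y2))) =?= branch(M, U, L),  branch(s(b), Z, X1) =?= branch(V, s(branch(U, U, zero)), branch(k, b, zero)),  h(h(zero, V, V), Z, W) =?= h(Y2, A, h(g(U, b), A, h(zero, A, zero))).
Decompose branch/3: s(g(L, V)) =?= M,  b =?= U,  h(h(b, zero, 4), zero, h(V, zero, Y2)) =?= L.
Bind M := s(g(L, V)); no other remaining equation mentions M.
Bind U := b; substituting into the 2 remaining equations that mention U gives: branch(s(b), Z, X1) =?= branch(V, s(branch(b, b, zero)), branch(k, b, zero)),  h(h(zero, V, V), Z, W) =?= h(Y2, A, h(g(b, b), A, h(zero, A, zero))).
Bind L := h(h(b, zero, 4), zero, h(V, zero, Y2)); no other remaining equation mentions L. Substituting into the earlier binding gives M := s(g(h(h(b, zero, 4), zero, h(V, zero, Y2)), V)).
Decompose branch/3: s(b) =?= V,  Z =?= s(branch(b, b, zero)),  X1 =?= branch(k, b, zero).
Bind V := s(b); substituting into the one remaining equation that mentions V gives: h(h(zero, s(b), s(b)), Z, W) =?= h(Y2, A, h(g(b, b), A, h(zero, A, zero))). Substituting into the earlier bindings gives M := s(g(h(h(b, zero, 4), zero, h(s(b), zero, Y2)), s(b))), L := h(h(b, zero, 4), zero, h(s(b), zero, Y2)).
Bind Z := s(branch(b, b, zero)); substituting into the one remaining equation that mentions Z gives: h(h(zero, s(b), s(b)), s(branch(b, b, zero)), W) =?= h(Y2, A, h(g(b, b), A, h(zero, A, zero))).
Bind X1 := branch(k, b, zero); no other remaining equation mentions X1.
Decompose h/3: h(zero, s(b), s(b)) =?= Y2,  s(branch(b, b, zero)) =?= A,  W =?= h(g(b, b), A, h(zero, A, zero)).
Bind Y2 := h(zero, s(b), s(b)); no other remaining equation mentions Y2. Substituting into the earlier bindings gives M := s(g(h(h(b, zero, 4), zero, h(s(b), zero, h(zero, s(b), s(b)))), s(b))), L := h(h(b, zero, 4), zero, h(s(b), zero, h(zero, s(b), s(b)))).
Bind A := s(branch(b, b, zero)); substituting into the remaining equation gives: W =?= h(g(b, b), s(branch(b, b, zero)), h(zero, s(branch(b, b, zero)), zero)).
Bind W := h(g(b, b), s(branch(b, b, zero)), h(zero, s(branch(b, b, zero)), zero)).
MGU = { M := s(g(h(h(b, zero, 4), zero, h(s(b), zero, h(zero, s(b), s(b)))), s(b))), U := b, L := h(h(b, zero, 4), zero, h(s(b), zero, h(zero, s(b), s(b)))), V := s(b), Z := s(branch(b, b, zero)), X1 := branch(k, b, zero), Y2 := h(zero, s(b), s(b)), A := s(branch(b, b, zero)), W := h(g(b, b), s(branch(b, b, zero)), h(zero, s(branch(b, b, zero)), zero)) }, so L := h(h(b, zero, 4), zero, h(s(b), zero, h(zero, s(b), s(b)))).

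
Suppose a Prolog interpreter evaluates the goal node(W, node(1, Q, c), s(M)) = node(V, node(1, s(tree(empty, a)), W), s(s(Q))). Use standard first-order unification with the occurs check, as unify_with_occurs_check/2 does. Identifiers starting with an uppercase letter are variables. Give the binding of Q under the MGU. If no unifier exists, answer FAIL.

s(tree(empty, a))

Decompose node/3: W = V,  node(1, Q, c) = node(1, s(tree(empty, a)), W),  s(M) = s(s(Q)).
Bind W := V; substituting into the one remaining equation that mentions W gives: node(1, Q, c) = node(1, s(tree(empty, a)), V).
Decompose node/3: 1 = 1,  Q = s(tree(empty, a)),  c = V.
Delete trivial equation 1 = 1.
Bind Q := s(tree(empty, a)); substituting into the one remaining equation that mentions Q gives: s(M) = s(s(s(tree(empty, a)))).
Bind V := c; no other remaining equation mentions V. Substituting into the earlier binding gives W := c.
Decompose s/1: M = s(s(tree(empty, a))).
Bind M := s(s(tree(empty, a))).
MGU = { W -> c, Q -> s(tree(empty, a)), V -> c, M -> s(s(tree(empty, a))) }, so Q -> s(tree(empty, a)).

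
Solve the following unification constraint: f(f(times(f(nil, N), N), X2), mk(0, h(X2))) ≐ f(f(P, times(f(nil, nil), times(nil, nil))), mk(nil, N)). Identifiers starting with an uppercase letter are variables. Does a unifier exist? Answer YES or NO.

Decompose f/2: f(times(f(nil, N), N), X2) ≐ f(P, times(f(nil, nil), times(nil, nil))),  mk(0, h(X2)) ≐ mk(nil, N).
Decompose f/2: times(f(nil, N), N) ≐ P,  X2 ≐ times(f(nil, nil), times(nil, nil)).
Bind P := times(f(nil, N), N); no other remaining equation mentions P.
Bind X2 := times(f(nil, nil), times(nil, nil)); substituting into the remaining equation gives: mk(0, h(times(f(nil, nil), times(nil, nil)))) ≐ mk(nil, N).
Decompose mk/2: 0 ≐ nil,  h(times(f(nil, nil), times(nil, nil))) ≐ N.
Clash: constants 0 and nil differ; no unifier exists.

NO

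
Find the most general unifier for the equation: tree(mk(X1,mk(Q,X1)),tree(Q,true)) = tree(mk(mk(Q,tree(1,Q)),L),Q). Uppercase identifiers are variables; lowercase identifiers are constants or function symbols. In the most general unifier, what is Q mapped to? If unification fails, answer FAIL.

FAIL

Decompose tree/2: mk(X1,mk(Q,X1)) = mk(mk(Q,tree(1,Q)),L),  tree(Q,true) = Q.
Decompose mk/2: X1 = mk(Q,tree(1,Q)),  mk(Q,X1) = L.
Bind X1 := mk(Q,tree(1,Q)); substituting into the one remaining equation that mentions X1 gives: mk(Q,mk(Q,tree(1,Q))) = L.
Bind L := mk(Q,mk(Q,tree(1,Q))); no other remaining equation mentions L.
Occurs check fails: Q occurs in tree(Q,true); the equation Q = tree(Q,true) has no finite solution.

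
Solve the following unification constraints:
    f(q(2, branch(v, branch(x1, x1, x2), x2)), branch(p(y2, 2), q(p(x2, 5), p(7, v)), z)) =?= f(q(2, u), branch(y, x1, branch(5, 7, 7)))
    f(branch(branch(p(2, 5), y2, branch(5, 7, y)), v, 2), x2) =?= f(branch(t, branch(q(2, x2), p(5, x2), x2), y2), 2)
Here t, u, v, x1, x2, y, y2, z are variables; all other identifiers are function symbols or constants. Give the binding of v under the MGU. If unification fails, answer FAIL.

branch(q(2, 2), p(5, 2), 2)

Decompose f/2: q(2, branch(v, branch(x1, x1, x2), x2)) =?= q(2, u),  branch(p(y2, 2), q(p(x2, 5), p(7, v)), z) =?= branch(y, x1, branch(5, 7, 7)).
Decompose q/2: 2 =?= 2,  branch(v, branch(x1, x1, x2), x2) =?= u.
Delete trivial equation 2 =?= 2.
Bind u := branch(v, branch(x1, x1, x2), x2); no other remaining equation mentions u.
Decompose branch/3: p(y2, 2) =?= y,  q(p(x2, 5), p(7, v)) =?= x1,  z =?= branch(5, 7, 7).
Bind y := p(y2, 2); substituting into the one remaining equation that mentions y gives: f(branch(branch(p(2, 5), y2, branch(5, 7, p(y2, 2))), v, 2), x2) =?= f(branch(t, branch(q(2, x2), p(5, x2), x2), y2), 2).
Bind x1 := q(p(x2, 5), p(7, v)); no other remaining equation mentions x1. Substituting into the earlier binding gives u := branch(v, branch(q(p(x2, 5), p(7, v)), q(p(x2, 5), p(7, v)), x2), x2).
Bind z := branch(5, 7, 7); no other remaining equation mentions z.
Decompose f/2: branch(branch(p(2, 5), y2, branch(5, 7, p(y2, 2))), v, 2) =?= branch(t, branch(q(2, x2), p(5, x2), x2), y2),  x2 =?= 2.
Decompose branch/3: branch(p(2, 5), y2, branch(5, 7, p(y2, 2))) =?= t,  v =?= branch(q(2, x2), p(5, x2), x2),  2 =?= y2.
Bind t := branch(p(2, 5), y2, branch(5, 7, p(y2, 2))); no other remaining equation mentions t.
Bind v := branch(q(2, x2), p(5, x2), x2); no other remaining equation mentions v. Substituting into the earlier bindings gives u := branch(branch(q(2, x2), p(5, x2), x2), branch(q(p(x2, 5), p(7, branch(q(2, x2), p(5, x2), x2))), q(p(x2, 5), p(7, branch(q(2, x2), p(5, x2), x2))), x2), x2), x1 := q(p(x2, 5), p(7, branch(q(2, x2), p(5, x2), x2))).
Bind y2 := 2; no other remaining equation mentions y2. Substituting into the earlier bindings gives y := p(2, 2), t := branch(p(2, 5), 2, branch(5, 7, p(2, 2))).
Bind x2 := 2. Substituting into the earlier bindings gives u := branch(branch(q(2, 2), p(5, 2), 2), branch(q(p(2, 5), p(7, branch(q(2, 2), p(5, 2), 2))), q(p(2, 5), p(7, branch(q(2, 2), p(5, 2), 2))), 2), 2), x1 := q(p(2, 5), p(7, branch(q(2, 2), p(5, 2), 2))), v := branch(q(2, 2), p(5, 2), 2).
MGU = { u ↦ branch(branch(q(2, 2), p(5, 2), 2), branch(q(p(2, 5), p(7, branch(q(2, 2), p(5, 2), 2))), q(p(2, 5), p(7, branch(q(2, 2), p(5, 2), 2))), 2), 2), y ↦ p(2, 2), x1 ↦ q(p(2, 5), p(7, branch(q(2, 2), p(5, 2), 2))), z ↦ branch(5, 7, 7), t ↦ branch(p(2, 5), 2, branch(5, 7, p(2, 2))), v ↦ branch(q(2, 2), p(5, 2), 2), y2 ↦ 2, x2 ↦ 2 }, so v ↦ branch(q(2, 2), p(5, 2), 2).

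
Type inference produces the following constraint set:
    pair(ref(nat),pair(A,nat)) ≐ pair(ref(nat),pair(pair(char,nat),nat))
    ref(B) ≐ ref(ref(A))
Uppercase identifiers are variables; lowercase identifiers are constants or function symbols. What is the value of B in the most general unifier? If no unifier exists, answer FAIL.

Decompose pair/2: ref(nat) ≐ ref(nat),  pair(A,nat) ≐ pair(pair(char,nat),nat).
Delete trivial equation ref(nat) ≐ ref(nat).
Decompose pair/2: A ≐ pair(char,nat),  nat ≐ nat.
Bind A := pair(char,nat); substituting into the one remaining equation that mentions A gives: ref(B) ≐ ref(ref(pair(char,nat))).
Delete trivial equation nat ≐ nat.
Decompose ref/1: B ≐ ref(pair(char,nat)).
Bind B := ref(pair(char,nat)).
MGU = { A ↦ pair(char,nat), B ↦ ref(pair(char,nat)) }, so B ↦ ref(pair(char,nat)).

ref(pair(char,nat))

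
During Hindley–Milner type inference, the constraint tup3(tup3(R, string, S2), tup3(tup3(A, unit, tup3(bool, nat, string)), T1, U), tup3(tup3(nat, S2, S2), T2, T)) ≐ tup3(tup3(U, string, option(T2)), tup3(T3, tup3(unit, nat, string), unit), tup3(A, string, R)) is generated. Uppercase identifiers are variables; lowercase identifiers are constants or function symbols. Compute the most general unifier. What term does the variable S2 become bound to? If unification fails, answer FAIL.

Decompose tup3/3: tup3(R, string, S2) ≐ tup3(U, string, option(T2)),  tup3(tup3(A, unit, tup3(bool, nat, string)), T1, U) ≐ tup3(T3, tup3(unit, nat, string), unit),  tup3(tup3(nat, S2, S2), T2, T) ≐ tup3(A, string, R).
Decompose tup3/3: R ≐ U,  string ≐ string,  S2 ≐ option(T2).
Bind R := U; substituting into the one remaining equation that mentions R gives: tup3(tup3(nat, S2, S2), T2, T) ≐ tup3(A, string, U).
Delete trivial equation string ≐ string.
Bind S2 := option(T2); substituting into the one remaining equation that mentions S2 gives: tup3(tup3(nat, option(T2), option(T2)), T2, T) ≐ tup3(A, string, U).
Decompose tup3/3: tup3(A, unit, tup3(bool, nat, string)) ≐ T3,  T1 ≐ tup3(unit, nat, string),  U ≐ unit.
Bind T3 := tup3(A, unit, tup3(bool, nat, string)); no other remaining equation mentions T3.
Bind T1 := tup3(unit, nat, string); no other remaining equation mentions T1.
Bind U := unit; substituting into the remaining equation gives: tup3(tup3(nat, option(T2), option(T2)), T2, T) ≐ tup3(A, string, unit). Substituting into the earlier binding gives R := unit.
Decompose tup3/3: tup3(nat, option(T2), option(T2)) ≐ A,  T2 ≐ string,  T ≐ unit.
Bind A := tup3(nat, option(T2), option(T2)); no other remaining equation mentions A. Substituting into the earlier binding gives T3 := tup3(tup3(nat, option(T2), option(T2)), unit, tup3(bool, nat, string)).
Bind T2 := string; no other remaining equation mentions T2. Substituting into the earlier bindings gives S2 := option(string), T3 := tup3(tup3(nat, option(string), option(string)), unit, tup3(bool, nat, string)), A := tup3(nat, option(string), option(string)).
Bind T := unit.
MGU = { R ↦ unit, S2 ↦ option(string), T3 ↦ tup3(tup3(nat, option(string), option(string)), unit, tup3(bool, nat, string)), T1 ↦ tup3(unit, nat, string), U ↦ unit, A ↦ tup3(nat, option(string), option(string)), T2 ↦ string, T ↦ unit }, so S2 ↦ option(string).

option(string)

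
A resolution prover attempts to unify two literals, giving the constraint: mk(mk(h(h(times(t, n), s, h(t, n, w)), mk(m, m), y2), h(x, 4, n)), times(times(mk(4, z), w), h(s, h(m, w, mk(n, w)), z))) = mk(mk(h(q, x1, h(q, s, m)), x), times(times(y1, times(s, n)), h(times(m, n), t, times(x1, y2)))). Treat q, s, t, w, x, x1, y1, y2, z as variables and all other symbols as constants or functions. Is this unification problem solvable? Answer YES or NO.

NO

Decompose mk/2: mk(h(h(times(t, n), s, h(t, n, w)), mk(m, m), y2), h(x, 4, n)) = mk(h(q, x1, h(q, s, m)), x),  times(times(mk(4, z), w), h(s, h(m, w, mk(n, w)), z)) = times(times(y1, times(s, n)), h(times(m, n), t, times(x1, y2))).
Decompose mk/2: h(h(times(t, n), s, h(t, n, w)), mk(m, m), y2) = h(q, x1, h(q, s, m)),  h(x, 4, n) = x.
Decompose h/3: h(times(t, n), s, h(t, n, w)) = q,  mk(m, m) = x1,  y2 = h(q, s, m).
Bind q := h(times(t, n), s, h(t, n, w)); substituting into the one remaining equation that mentions q gives: y2 = h(h(times(t, n), s, h(t, n, w)), s, m).
Bind x1 := mk(m, m); substituting into the one remaining equation that mentions x1 gives: times(times(mk(4, z), w), h(s, h(m, w, mk(n, w)), z)) = times(times(y1, times(s, n)), h(times(m, n), t, times(mk(m, m), y2))).
Bind y2 := h(h(times(t, n), s, h(t, n, w)), s, m); substituting into the one remaining equation that mentions y2 gives: times(times(mk(4, z), w), h(s, h(m, w, mk(n, w)), z)) = times(times(y1, times(s, n)), h(times(m, n), t, times(mk(m, m), h(h(times(t, n), s, h(t, n, w)), s, m)))).
Occurs check fails: x occurs in h(x, 4, n); the equation x = h(x, 4, n) has no finite solution.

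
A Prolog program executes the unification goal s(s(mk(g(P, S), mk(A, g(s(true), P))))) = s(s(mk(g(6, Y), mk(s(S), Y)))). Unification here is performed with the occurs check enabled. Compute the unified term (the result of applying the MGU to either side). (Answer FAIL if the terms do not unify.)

s(s(mk(g(6, g(s(true), 6)), mk(s(g(s(true), 6)), g(s(true), 6)))))

Decompose s/1: s(mk(g(P, S), mk(A, g(s(true), P)))) = s(mk(g(6, Y), mk(s(S), Y))).
Decompose s/1: mk(g(P, S), mk(A, g(s(true), P))) = mk(g(6, Y), mk(s(S), Y)).
Decompose mk/2: g(P, S) = g(6, Y),  mk(A, g(s(true), P)) = mk(s(S), Y).
Decompose g/2: P = 6,  S = Y.
Bind P := 6; substituting into the one remaining equation that mentions P gives: mk(A, g(s(true), 6)) = mk(s(S), Y).
Bind S := Y; substituting into the remaining equation gives: mk(A, g(s(true), 6)) = mk(s(Y), Y).
Decompose mk/2: A = s(Y),  g(s(true), 6) = Y.
Bind A := s(Y); no other remaining equation mentions A.
Bind Y := g(s(true), 6). Substituting into the earlier bindings gives S := g(s(true), 6), A := s(g(s(true), 6)).
Applying the MGU to either side gives s(s(mk(g(6, g(s(true), 6)), mk(s(g(s(true), 6)), g(s(true), 6))))).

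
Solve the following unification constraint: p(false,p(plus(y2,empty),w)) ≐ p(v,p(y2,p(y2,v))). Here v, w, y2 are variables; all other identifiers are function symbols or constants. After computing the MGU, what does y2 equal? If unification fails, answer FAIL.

FAIL

Decompose p/2: false ≐ v,  p(plus(y2,empty),w) ≐ p(y2,p(y2,v)).
Bind v := false; substituting into the remaining equation gives: p(plus(y2,empty),w) ≐ p(y2,p(y2,false)).
Decompose p/2: plus(y2,empty) ≐ y2,  w ≐ p(y2,false).
Occurs check fails: y2 occurs in plus(y2,empty); the equation y2 ≐ plus(y2,empty) has no finite solution.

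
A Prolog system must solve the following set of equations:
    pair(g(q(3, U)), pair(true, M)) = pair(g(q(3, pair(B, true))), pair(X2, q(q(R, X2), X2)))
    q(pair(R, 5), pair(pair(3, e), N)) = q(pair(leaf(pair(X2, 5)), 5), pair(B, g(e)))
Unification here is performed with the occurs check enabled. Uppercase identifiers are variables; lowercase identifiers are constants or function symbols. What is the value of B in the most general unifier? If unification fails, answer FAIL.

pair(3, e)

Decompose pair/2: g(q(3, U)) = g(q(3, pair(B, true))),  pair(true, M) = pair(X2, q(q(R, X2), X2)).
Decompose g/1: q(3, U) = q(3, pair(B, true)).
Decompose q/2: 3 = 3,  U = pair(B, true).
Delete trivial equation 3 = 3.
Bind U := pair(B, true); no other remaining equation mentions U.
Decompose pair/2: true = X2,  M = q(q(R, X2), X2).
Bind X2 := true; substituting into the remaining equations gives: M = q(q(R, true), true),  q(pair(R, 5), pair(pair(3, e), N)) = q(pair(leaf(pair(true, 5)), 5), pair(B, g(e))).
Bind M := q(q(R, true), true); no other remaining equation mentions M.
Decompose q/2: pair(R, 5) = pair(leaf(pair(true, 5)), 5),  pair(pair(3, e), N) = pair(B, g(e)).
Decompose pair/2: R = leaf(pair(true, 5)),  5 = 5.
Bind R := leaf(pair(true, 5)); no other remaining equation mentions R. Substituting into the earlier binding gives M := q(q(leaf(pair(true, 5)), true), true).
Delete trivial equation 5 = 5.
Decompose pair/2: pair(3, e) = B,  N = g(e).
Bind B := pair(3, e); no other remaining equation mentions B. Substituting into the earlier binding gives U := pair(pair(3, e), true).
Bind N := g(e).
MGU = { U = pair(pair(3, e), true), X2 = true, M = q(q(leaf(pair(true, 5)), true), true), R = leaf(pair(true, 5)), B = pair(3, e), N = g(e) }, so B = pair(3, e).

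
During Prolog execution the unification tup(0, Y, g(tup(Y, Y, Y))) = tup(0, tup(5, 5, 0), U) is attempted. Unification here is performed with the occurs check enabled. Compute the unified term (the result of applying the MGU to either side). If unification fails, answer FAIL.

tup(0, tup(5, 5, 0), g(tup(tup(5, 5, 0), tup(5, 5, 0), tup(5, 5, 0))))

Decompose tup/3: 0 = 0,  Y = tup(5, 5, 0),  g(tup(Y, Y, Y)) = U.
Delete trivial equation 0 = 0.
Bind Y := tup(5, 5, 0); substituting into the remaining equation gives: g(tup(tup(5, 5, 0), tup(5, 5, 0), tup(5, 5, 0))) = U.
Bind U := g(tup(tup(5, 5, 0), tup(5, 5, 0), tup(5, 5, 0))).
Applying the MGU to either side gives tup(0, tup(5, 5, 0), g(tup(tup(5, 5, 0), tup(5, 5, 0), tup(5, 5, 0)))).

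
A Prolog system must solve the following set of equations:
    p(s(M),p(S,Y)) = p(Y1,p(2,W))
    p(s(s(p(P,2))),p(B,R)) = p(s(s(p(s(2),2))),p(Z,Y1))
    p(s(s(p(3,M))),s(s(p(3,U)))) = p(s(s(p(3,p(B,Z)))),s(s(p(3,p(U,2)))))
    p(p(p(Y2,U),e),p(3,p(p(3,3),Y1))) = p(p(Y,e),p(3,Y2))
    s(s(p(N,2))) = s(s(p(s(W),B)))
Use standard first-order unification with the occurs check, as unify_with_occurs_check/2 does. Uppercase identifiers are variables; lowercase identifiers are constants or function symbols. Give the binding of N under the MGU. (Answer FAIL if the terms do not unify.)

FAIL

Decompose p/2: s(M) = Y1,  p(S,Y) = p(2,W).
Bind Y1 := s(M); substituting into the 2 remaining equations that mention Y1 gives: p(s(s(p(P,2))),p(B,R)) = p(s(s(p(s(2),2))),p(Z,s(M))),  p(p(p(Y2,U),e),p(3,p(p(3,3),s(M)))) = p(p(Y,e),p(3,Y2)).
Decompose p/2: S = 2,  Y = W.
Bind S := 2; no other remaining equation mentions S.
Bind Y := W; substituting into the one remaining equation that mentions Y gives: p(p(p(Y2,U),e),p(3,p(p(3,3),s(M)))) = p(p(W,e),p(3,Y2)).
Decompose p/2: s(s(p(P,2))) = s(s(p(s(2),2))),  p(B,R) = p(Z,s(M)).
Decompose s/1: s(p(P,2)) = s(p(s(2),2)).
Decompose s/1: p(P,2) = p(s(2),2).
Decompose p/2: P = s(2),  2 = 2.
Bind P := s(2); no other remaining equation mentions P.
Delete trivial equation 2 = 2.
Decompose p/2: B = Z,  R = s(M).
Bind B := Z; substituting into the 2 remaining equations that mention B gives: p(s(s(p(3,M))),s(s(p(3,U)))) = p(s(s(p(3,p(Z,Z)))),s(s(p(3,p(U,2))))),  s(s(p(N,2))) = s(s(p(s(W),Z))).
Bind R := s(M); no other remaining equation mentions R.
Decompose p/2: s(s(p(3,M))) = s(s(p(3,p(Z,Z)))),  s(s(p(3,U))) = s(s(p(3,p(U,2)))).
Decompose s/1: s(p(3,M)) = s(p(3,p(Z,Z))).
Decompose s/1: p(3,M) = p(3,p(Z,Z)).
Decompose p/2: 3 = 3,  M = p(Z,Z).
Delete trivial equation 3 = 3.
Bind M := p(Z,Z); substituting into the one remaining equation that mentions M gives: p(p(p(Y2,U),e),p(3,p(p(3,3),s(p(Z,Z))))) = p(p(W,e),p(3,Y2)). Substituting into the earlier bindings gives Y1 := s(p(Z,Z)), R := s(p(Z,Z)).
Decompose s/1: s(p(3,U)) = s(p(3,p(U,2))).
Decompose s/1: p(3,U) = p(3,p(U,2)).
Decompose p/2: 3 = 3,  U = p(U,2).
Delete trivial equation 3 = 3.
Occurs check fails: U occurs in p(U,2); the equation U = p(U,2) has no finite solution.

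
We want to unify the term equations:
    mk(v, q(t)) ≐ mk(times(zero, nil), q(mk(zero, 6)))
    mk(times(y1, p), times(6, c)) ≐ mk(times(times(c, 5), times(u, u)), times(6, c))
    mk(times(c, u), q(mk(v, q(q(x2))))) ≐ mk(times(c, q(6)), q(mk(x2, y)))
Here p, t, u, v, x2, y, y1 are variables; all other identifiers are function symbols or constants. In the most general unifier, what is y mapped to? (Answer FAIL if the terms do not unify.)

Decompose mk/2: v ≐ times(zero, nil),  q(t) ≐ q(mk(zero, 6)).
Bind v := times(zero, nil); substituting into the one remaining equation that mentions v gives: mk(times(c, u), q(mk(times(zero, nil), q(q(x2))))) ≐ mk(times(c, q(6)), q(mk(x2, y))).
Decompose q/1: t ≐ mk(zero, 6).
Bind t := mk(zero, 6); no other remaining equation mentions t.
Decompose mk/2: times(y1, p) ≐ times(times(c, 5), times(u, u)),  times(6, c) ≐ times(6, c).
Decompose times/2: y1 ≐ times(c, 5),  p ≐ times(u, u).
Bind y1 := times(c, 5); no other remaining equation mentions y1.
Bind p := times(u, u); no other remaining equation mentions p.
Delete trivial equation times(6, c) ≐ times(6, c).
Decompose mk/2: times(c, u) ≐ times(c, q(6)),  q(mk(times(zero, nil), q(q(x2)))) ≐ q(mk(x2, y)).
Decompose times/2: c ≐ c,  u ≐ q(6).
Delete trivial equation c ≐ c.
Bind u := q(6); no other remaining equation mentions u. Substituting into the earlier binding gives p := times(q(6), q(6)).
Decompose q/1: mk(times(zero, nil), q(q(x2))) ≐ mk(x2, y).
Decompose mk/2: times(zero, nil) ≐ x2,  q(q(x2)) ≐ y.
Bind x2 := times(zero, nil); substituting into the remaining equation gives: q(q(times(zero, nil))) ≐ y.
Bind y := q(q(times(zero, nil))).
MGU = { v ↦ times(zero, nil), t ↦ mk(zero, 6), y1 ↦ times(c, 5), p ↦ times(q(6), q(6)), u ↦ q(6), x2 ↦ times(zero, nil), y ↦ q(q(times(zero, nil))) }, so y ↦ q(q(times(zero, nil))).

q(q(times(zero, nil)))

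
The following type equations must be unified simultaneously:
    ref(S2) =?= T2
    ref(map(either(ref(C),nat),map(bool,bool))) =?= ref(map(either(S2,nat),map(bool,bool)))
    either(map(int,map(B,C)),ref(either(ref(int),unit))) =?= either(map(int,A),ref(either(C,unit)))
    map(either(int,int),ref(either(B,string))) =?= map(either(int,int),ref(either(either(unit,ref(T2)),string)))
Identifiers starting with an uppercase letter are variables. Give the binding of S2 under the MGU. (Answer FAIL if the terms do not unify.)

ref(ref(int))

Bind T2 := ref(S2); substituting into the one remaining equation that mentions T2 gives: map(either(int,int),ref(either(B,string))) =?= map(either(int,int),ref(either(either(unit,ref(ref(S2))),string))).
Decompose ref/1: map(either(ref(C),nat),map(bool,bool)) =?= map(either(S2,nat),map(bool,bool)).
Decompose map/2: either(ref(C),nat) =?= either(S2,nat),  map(bool,bool) =?= map(bool,bool).
Decompose either/2: ref(C) =?= S2,  nat =?= nat.
Bind S2 := ref(C); substituting into the one remaining equation that mentions S2 gives: map(either(int,int),ref(either(B,string))) =?= map(either(int,int),ref(either(either(unit,ref(ref(ref(C)))),string))). Substituting into the earlier binding gives T2 := ref(ref(C)).
Delete trivial equation nat =?= nat.
Delete trivial equation map(bool,bool) =?= map(bool,bool).
Decompose either/2: map(int,map(B,C)) =?= map(int,A),  ref(either(ref(int),unit)) =?= ref(either(C,unit)).
Decompose map/2: int =?= int,  map(B,C) =?= A.
Delete trivial equation int =?= int.
Bind A := map(B,C); no other remaining equation mentions A.
Decompose ref/1: either(ref(int),unit) =?= either(C,unit).
Decompose either/2: ref(int) =?= C,  unit =?= unit.
Bind C := ref(int); substituting into the one remaining equation that mentions C gives: map(either(int,int),ref(either(B,string))) =?= map(either(int,int),ref(either(either(unit,ref(ref(ref(ref(int))))),string))). Substituting into the earlier bindings gives T2 := ref(ref(ref(int))), S2 := ref(ref(int)), A := map(B,ref(int)).
Delete trivial equation unit =?= unit.
Decompose map/2: either(int,int) =?= either(int,int),  ref(either(B,string)) =?= ref(either(either(unit,ref(ref(ref(ref(int))))),string)).
Delete trivial equation either(int,int) =?= either(int,int).
Decompose ref/1: either(B,string) =?= either(either(unit,ref(ref(ref(ref(int))))),string).
Decompose either/2: B =?= either(unit,ref(ref(ref(ref(int))))),  string =?= string.
Bind B := either(unit,ref(ref(ref(ref(int))))); no other remaining equation mentions B. Substituting into the earlier binding gives A := map(either(unit,ref(ref(ref(ref(int))))),ref(int)).
Delete trivial equation string =?= string.
MGU = { T2 := ref(ref(ref(int))), S2 := ref(ref(int)), A := map(either(unit,ref(ref(ref(ref(int))))),ref(int)), C := ref(int), B := either(unit,ref(ref(ref(ref(int))))) }, so S2 := ref(ref(int)).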